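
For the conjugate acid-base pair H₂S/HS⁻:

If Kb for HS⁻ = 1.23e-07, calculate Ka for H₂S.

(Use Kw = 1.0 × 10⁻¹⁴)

For a conjugate pair Ka × Kb = Kw, so Ka = Kw/Kb = 1.0 × 10⁻¹⁴ / 1.23e-07 = 8.13e-08.

K_a = 8.13e-08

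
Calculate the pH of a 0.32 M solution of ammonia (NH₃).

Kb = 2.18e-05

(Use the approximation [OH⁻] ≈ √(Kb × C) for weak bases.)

[OH⁻] = √(Kb × C) = √(2.18e-05 × 0.32) = 2.6412e-03. pOH = 2.58, pH = 14 - pOH

pH = 11.42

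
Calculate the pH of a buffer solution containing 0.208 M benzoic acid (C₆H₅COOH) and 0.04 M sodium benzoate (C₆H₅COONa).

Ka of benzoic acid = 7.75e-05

pKa = -log(7.75e-05) = 4.11. pH = pKa + log([A⁻]/[HA]) = 4.11 + log(0.04/0.208)

pH = 3.39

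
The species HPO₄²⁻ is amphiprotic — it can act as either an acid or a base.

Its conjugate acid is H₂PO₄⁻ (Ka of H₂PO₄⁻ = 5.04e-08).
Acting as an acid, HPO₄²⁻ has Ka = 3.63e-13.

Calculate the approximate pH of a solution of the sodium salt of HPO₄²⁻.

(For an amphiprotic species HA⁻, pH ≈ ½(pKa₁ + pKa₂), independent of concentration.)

pKa₁ = -log(5.04e-08) = 7.30; pKa₂ = -log(3.63e-13) = 12.44. For an amphiprotic species, pH ≈ ½(pKa₁ + pKa₂) = ½(7.30 + 12.44) = 9.87.

pH = 9.87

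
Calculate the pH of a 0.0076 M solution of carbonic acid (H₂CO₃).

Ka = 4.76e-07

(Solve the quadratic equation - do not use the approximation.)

x² + Ka×x - Ka×C = 0. Using quadratic formula: [H⁺] = 5.9909e-05

pH = 4.22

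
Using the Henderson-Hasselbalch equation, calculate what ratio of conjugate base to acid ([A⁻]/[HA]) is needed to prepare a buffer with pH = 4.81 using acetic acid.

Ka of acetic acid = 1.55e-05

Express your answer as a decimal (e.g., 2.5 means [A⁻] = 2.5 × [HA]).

pKa = -log(1.55e-05) = 4.8097. pH = pKa + log([A⁻]/[HA]), so log([A⁻]/[HA]) = pH − pKa = 4.81 − 4.8097 = 0.0003. [A⁻]/[HA] = 10^(0.0003) = 1.00

[A⁻]/[HA] = 1.00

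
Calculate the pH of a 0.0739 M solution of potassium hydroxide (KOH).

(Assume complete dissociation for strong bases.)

[OH⁻] = 0.0739 M for strong base. pOH = -log[OH⁻] = 1.13, pH = 14 - pOH

pH = 12.87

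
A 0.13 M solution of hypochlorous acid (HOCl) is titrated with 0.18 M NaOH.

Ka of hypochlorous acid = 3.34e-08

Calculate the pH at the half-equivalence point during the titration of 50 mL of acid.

At half-equivalence [HA] = [A⁻], so Henderson-Hasselbalch gives pH = pKa = -log(3.34e-08) = 7.48.

pH = pKa = 7.48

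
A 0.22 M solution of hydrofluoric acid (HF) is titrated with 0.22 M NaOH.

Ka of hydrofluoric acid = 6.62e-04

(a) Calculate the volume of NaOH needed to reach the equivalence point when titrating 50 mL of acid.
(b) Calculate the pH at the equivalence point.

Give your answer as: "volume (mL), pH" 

moles acid = 0.22 × 50/1000 = 0.011 mol; V_base = moles/0.22 × 1000 = 50.0 mL. At equivalence only the conjugate base is present: [A⁻] = 0.011/0.100 = 1.1000e-01 M. Kb = Kw/Ka = 1.51e-11; [OH⁻] = √(Kb × [A⁻]) = 1.2890e-06; pOH = 5.89; pH = 14 - pOH = 8.11.

V = 50.0 mL, pH = 8.11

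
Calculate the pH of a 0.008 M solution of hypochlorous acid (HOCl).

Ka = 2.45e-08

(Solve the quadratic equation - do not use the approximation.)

x² + Ka×x - Ka×C = 0. Using quadratic formula: [H⁺] = 1.3988e-05

pH = 4.85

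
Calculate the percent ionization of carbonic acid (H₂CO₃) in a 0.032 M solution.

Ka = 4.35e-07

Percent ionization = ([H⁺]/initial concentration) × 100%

Using Ka equilibrium: x² + Ka×x - Ka×C = 0. Solving: [H⁺] = 1.1777e-04. Percent = (1.1777e-04/0.032) × 100

Percent ionization = 0.368%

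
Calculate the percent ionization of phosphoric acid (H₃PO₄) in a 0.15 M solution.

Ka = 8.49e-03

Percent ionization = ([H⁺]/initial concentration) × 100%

Using Ka equilibrium: x² + Ka×x - Ka×C = 0. Solving: [H⁺] = 3.1693e-02. Percent = (3.1693e-02/0.15) × 100

Percent ionization = 21.1%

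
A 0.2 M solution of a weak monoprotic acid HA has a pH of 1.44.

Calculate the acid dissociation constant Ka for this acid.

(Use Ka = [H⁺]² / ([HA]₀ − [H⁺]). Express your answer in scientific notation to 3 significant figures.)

[H⁺] = 10^(−pH) = 10^(−1.44) = 3.631e-02 M. For HA ⇌ H⁺ + A⁻, Ka = [H⁺][A⁻]/[HA] = [H⁺]² / ([HA]₀ − [H⁺]) = (3.631e-02)² / (0.2 − 3.631e-02) = 8.05e-03.

K_a = 8.05e-03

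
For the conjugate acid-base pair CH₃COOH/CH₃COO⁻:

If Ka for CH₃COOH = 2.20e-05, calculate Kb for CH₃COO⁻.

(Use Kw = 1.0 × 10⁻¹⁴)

For a conjugate pair Ka × Kb = Kw, so Kb = Kw/Ka = 1.0 × 10⁻¹⁴ / 2.20e-05 = 4.55e-10.

K_b = 4.55e-10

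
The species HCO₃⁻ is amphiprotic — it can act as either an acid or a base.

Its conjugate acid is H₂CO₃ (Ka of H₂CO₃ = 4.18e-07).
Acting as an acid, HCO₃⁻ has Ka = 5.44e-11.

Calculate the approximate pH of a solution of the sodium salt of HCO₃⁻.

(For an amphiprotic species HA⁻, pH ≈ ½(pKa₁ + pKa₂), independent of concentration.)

pKa₁ = -log(4.18e-07) = 6.38; pKa₂ = -log(5.44e-11) = 10.26. For an amphiprotic species, pH ≈ ½(pKa₁ + pKa₂) = ½(6.38 + 10.26) = 8.32.

pH = 8.32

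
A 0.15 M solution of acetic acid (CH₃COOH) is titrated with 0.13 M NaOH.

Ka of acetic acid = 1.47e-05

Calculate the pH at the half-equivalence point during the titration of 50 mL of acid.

At half-equivalence [HA] = [A⁻], so Henderson-Hasselbalch gives pH = pKa = -log(1.47e-05) = 4.83.

pH = pKa = 4.83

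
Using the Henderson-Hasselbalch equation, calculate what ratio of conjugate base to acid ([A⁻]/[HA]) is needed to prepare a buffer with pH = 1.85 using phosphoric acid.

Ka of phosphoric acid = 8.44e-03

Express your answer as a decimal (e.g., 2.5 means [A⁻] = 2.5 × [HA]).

pKa = -log(8.44e-03) = 2.0737. pH = pKa + log([A⁻]/[HA]), so log([A⁻]/[HA]) = pH − pKa = 1.85 − 2.0737 = -0.2237. [A⁻]/[HA] = 10^(-0.2237) = 0.598

[A⁻]/[HA] = 0.598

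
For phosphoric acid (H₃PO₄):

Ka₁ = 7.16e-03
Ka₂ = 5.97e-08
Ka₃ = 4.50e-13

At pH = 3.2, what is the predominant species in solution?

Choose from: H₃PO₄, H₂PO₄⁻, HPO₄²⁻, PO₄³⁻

pKa₁ = 2.15, pKa₂ = 7.22, pKa₃ = 12.35. For a polyprotic acid the predominant species crosses at each pKa: below pKa_n the protonated form dominates, above it the deprotonated form does. At pH = 3.2, the predominant species is H₂PO₄⁻.

H₂PO₄⁻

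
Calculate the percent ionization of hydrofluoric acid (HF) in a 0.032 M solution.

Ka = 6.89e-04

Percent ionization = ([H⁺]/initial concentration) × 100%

Using Ka equilibrium: x² + Ka×x - Ka×C = 0. Solving: [H⁺] = 4.3637e-03. Percent = (4.3637e-03/0.032) × 100

Percent ionization = 13.6%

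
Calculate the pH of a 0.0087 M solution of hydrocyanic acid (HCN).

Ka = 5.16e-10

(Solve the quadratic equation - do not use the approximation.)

x² + Ka×x - Ka×C = 0. Using quadratic formula: [H⁺] = 2.1185e-06

pH = 5.67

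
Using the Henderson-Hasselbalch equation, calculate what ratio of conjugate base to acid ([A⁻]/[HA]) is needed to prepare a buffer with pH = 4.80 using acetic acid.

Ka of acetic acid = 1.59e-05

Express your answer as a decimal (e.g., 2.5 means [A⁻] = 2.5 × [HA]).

pKa = -log(1.59e-05) = 4.7986. pH = pKa + log([A⁻]/[HA]), so log([A⁻]/[HA]) = pH − pKa = 4.80 − 4.7986 = 0.0014. [A⁻]/[HA] = 10^(0.0014) = 1.00

[A⁻]/[HA] = 1.00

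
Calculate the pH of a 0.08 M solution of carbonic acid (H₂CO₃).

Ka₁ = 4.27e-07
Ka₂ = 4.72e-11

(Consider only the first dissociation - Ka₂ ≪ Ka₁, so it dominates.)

First dissociation dominates. From Ka₁ = [H⁺][HA⁻]/[H₂A], x² + Ka₁·x − Ka₁·C = 0 with C = 0.08 M and Ka₁ = 4.27e-07. Solving: [H⁺] = (−Ka₁ + √(Ka₁² + 4·Ka₁·C)) / 2 = 1.8461e-04 M. pH = -log(1.8461e-04) = 3.73.

pH = 3.73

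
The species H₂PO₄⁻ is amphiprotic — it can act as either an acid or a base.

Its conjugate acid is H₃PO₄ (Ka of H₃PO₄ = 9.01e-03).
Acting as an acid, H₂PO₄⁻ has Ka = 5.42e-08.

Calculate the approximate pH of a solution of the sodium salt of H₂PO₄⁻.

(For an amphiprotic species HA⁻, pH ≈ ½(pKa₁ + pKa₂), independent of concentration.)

pKa₁ = -log(9.01e-03) = 2.05; pKa₂ = -log(5.42e-08) = 7.27. For an amphiprotic species, pH ≈ ½(pKa₁ + pKa₂) = ½(2.05 + 7.27) = 4.66.

pH = 4.66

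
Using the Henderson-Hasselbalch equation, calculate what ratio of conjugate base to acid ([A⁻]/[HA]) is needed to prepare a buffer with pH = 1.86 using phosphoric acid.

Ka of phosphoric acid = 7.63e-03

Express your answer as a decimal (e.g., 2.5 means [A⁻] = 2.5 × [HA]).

pKa = -log(7.63e-03) = 2.1175. pH = pKa + log([A⁻]/[HA]), so log([A⁻]/[HA]) = pH − pKa = 1.86 − 2.1175 = -0.2575. [A⁻]/[HA] = 10^(-0.2575) = 0.553

[A⁻]/[HA] = 0.553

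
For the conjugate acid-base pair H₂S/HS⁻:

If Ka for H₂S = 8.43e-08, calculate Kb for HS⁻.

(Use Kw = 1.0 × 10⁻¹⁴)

For a conjugate pair Ka × Kb = Kw, so Kb = Kw/Ka = 1.0 × 10⁻¹⁴ / 8.43e-08 = 1.19e-07.

K_b = 1.19e-07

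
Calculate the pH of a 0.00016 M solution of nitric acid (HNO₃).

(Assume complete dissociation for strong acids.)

[H⁺] = 0.00016 M for strong acid. pH = -log[H⁺] = -log(0.00016)

pH = 3.80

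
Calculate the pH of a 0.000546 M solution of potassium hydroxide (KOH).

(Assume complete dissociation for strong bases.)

[OH⁻] = 0.000546 M for strong base. pOH = -log[OH⁻] = 3.26, pH = 14 - pOH

pH = 10.74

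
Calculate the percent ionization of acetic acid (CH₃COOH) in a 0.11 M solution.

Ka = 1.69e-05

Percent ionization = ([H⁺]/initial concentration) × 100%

Using Ka equilibrium: x² + Ka×x - Ka×C = 0. Solving: [H⁺] = 1.3550e-03. Percent = (1.3550e-03/0.11) × 100

Percent ionization = 1.23%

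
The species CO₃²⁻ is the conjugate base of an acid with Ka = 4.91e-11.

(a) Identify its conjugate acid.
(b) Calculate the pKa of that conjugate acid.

(a) The conjugate acid is formed by adding one H⁺ to CO₃²⁻, giving HCO₃⁻. (b) pKa = -log(Ka) = -log(4.91e-11) = 10.31.

Conjugate acid: HCO₃⁻; pK_a = 10.31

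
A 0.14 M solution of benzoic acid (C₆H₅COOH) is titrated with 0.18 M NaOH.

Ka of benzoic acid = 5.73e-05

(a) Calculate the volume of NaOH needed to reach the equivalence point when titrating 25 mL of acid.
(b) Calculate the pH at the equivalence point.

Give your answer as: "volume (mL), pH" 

moles acid = 0.14 × 25/1000 = 0.0035 mol; V_base = moles/0.18 × 1000 = 19.4 mL. At equivalence only the conjugate base is present: [A⁻] = 0.0035/0.044 = 7.8750e-02 M. Kb = Kw/Ka = 1.75e-10; [OH⁻] = √(Kb × [A⁻]) = 3.7072e-06; pOH = 5.43; pH = 14 - pOH = 8.57.

V = 19.4 mL, pH = 8.57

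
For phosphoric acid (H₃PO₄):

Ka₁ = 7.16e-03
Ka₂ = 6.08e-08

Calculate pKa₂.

pKa₂ = -log(Ka₂) = -log(6.08e-08) = 7.22.

pK_{a2} = 7.22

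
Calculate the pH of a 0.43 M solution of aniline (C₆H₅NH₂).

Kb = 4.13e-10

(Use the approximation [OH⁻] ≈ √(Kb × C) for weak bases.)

[OH⁻] = √(Kb × C) = √(4.13e-10 × 0.43) = 1.3326e-05. pOH = 4.88, pH = 14 - pOH

pH = 9.12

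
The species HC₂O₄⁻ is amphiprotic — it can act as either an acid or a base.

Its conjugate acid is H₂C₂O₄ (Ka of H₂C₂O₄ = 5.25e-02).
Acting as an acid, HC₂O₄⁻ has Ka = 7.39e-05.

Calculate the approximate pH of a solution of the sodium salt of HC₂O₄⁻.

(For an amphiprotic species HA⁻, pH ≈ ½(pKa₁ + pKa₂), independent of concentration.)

pKa₁ = -log(5.25e-02) = 1.28; pKa₂ = -log(7.39e-05) = 4.13. For an amphiprotic species, pH ≈ ½(pKa₁ + pKa₂) = ½(1.28 + 4.13) = 2.71.

pH = 2.71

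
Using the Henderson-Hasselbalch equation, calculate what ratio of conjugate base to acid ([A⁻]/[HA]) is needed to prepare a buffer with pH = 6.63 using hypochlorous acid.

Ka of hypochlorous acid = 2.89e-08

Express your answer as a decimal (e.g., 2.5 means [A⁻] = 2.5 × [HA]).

pKa = -log(2.89e-08) = 7.5391. pH = pKa + log([A⁻]/[HA]), so log([A⁻]/[HA]) = pH − pKa = 6.63 − 7.5391 = -0.9091. [A⁻]/[HA] = 10^(-0.9091) = 0.123

[A⁻]/[HA] = 0.123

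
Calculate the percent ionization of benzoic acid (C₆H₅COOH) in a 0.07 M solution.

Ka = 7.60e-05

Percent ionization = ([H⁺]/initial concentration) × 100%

Using Ka equilibrium: x² + Ka×x - Ka×C = 0. Solving: [H⁺] = 2.2688e-03. Percent = (2.2688e-03/0.07) × 100

Percent ionization = 3.24%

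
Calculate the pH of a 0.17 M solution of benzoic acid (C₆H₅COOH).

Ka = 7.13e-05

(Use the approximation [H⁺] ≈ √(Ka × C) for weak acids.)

[H⁺] = √(Ka × C) = √(7.13e-05 × 0.17) = 3.4815e-03. pH = -log(3.4815e-03)

pH = 2.46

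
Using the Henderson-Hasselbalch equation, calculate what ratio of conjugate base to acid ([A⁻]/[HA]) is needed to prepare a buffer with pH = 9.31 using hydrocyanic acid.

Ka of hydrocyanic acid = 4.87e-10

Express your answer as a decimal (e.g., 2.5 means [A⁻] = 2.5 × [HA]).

pKa = -log(4.87e-10) = 9.3125. pH = pKa + log([A⁻]/[HA]), so log([A⁻]/[HA]) = pH − pKa = 9.31 − 9.3125 = -0.0025. [A⁻]/[HA] = 10^(-0.0025) = 0.994

[A⁻]/[HA] = 0.994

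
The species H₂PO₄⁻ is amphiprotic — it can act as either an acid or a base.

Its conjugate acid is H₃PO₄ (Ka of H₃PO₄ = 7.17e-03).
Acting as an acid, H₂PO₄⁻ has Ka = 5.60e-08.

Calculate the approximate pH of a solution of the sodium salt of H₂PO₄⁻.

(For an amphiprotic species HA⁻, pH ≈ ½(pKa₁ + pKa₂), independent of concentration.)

pKa₁ = -log(7.17e-03) = 2.14; pKa₂ = -log(5.60e-08) = 7.25. For an amphiprotic species, pH ≈ ½(pKa₁ + pKa₂) = ½(2.14 + 7.25) = 4.70.

pH = 4.70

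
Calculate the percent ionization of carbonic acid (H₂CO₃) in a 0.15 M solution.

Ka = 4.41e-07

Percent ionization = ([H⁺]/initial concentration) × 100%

Using Ka equilibrium: x² + Ka×x - Ka×C = 0. Solving: [H⁺] = 2.5698e-04. Percent = (2.5698e-04/0.15) × 100

Percent ionization = 0.171%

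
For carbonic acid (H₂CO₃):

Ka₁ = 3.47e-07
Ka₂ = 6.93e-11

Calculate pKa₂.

pKa₂ = -log(Ka₂) = -log(6.93e-11) = 10.16.

pK_{a2} = 10.16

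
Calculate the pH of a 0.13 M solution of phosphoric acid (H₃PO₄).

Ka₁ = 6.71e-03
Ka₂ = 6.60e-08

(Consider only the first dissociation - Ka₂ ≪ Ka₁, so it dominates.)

First dissociation dominates. From Ka₁ = [H⁺][HA⁻]/[H₂A], x² + Ka₁·x − Ka₁·C = 0 with C = 0.13 M and Ka₁ = 6.71e-03. Solving: [H⁺] = (−Ka₁ + √(Ka₁² + 4·Ka₁·C)) / 2 = 2.6370e-02 M. pH = -log(2.6370e-02) = 1.58.

pH = 1.58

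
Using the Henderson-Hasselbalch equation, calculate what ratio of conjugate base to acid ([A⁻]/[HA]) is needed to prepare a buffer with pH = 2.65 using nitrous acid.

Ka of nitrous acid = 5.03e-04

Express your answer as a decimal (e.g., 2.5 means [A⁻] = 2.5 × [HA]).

pKa = -log(5.03e-04) = 3.2984. pH = pKa + log([A⁻]/[HA]), so log([A⁻]/[HA]) = pH − pKa = 2.65 − 3.2984 = -0.6484. [A⁻]/[HA] = 10^(-0.6484) = 0.225

[A⁻]/[HA] = 0.225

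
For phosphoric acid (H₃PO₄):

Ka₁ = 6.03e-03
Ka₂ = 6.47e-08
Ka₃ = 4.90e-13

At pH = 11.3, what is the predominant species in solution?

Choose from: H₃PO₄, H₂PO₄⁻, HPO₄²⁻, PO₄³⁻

pKa₁ = 2.22, pKa₂ = 7.19, pKa₃ = 12.31. For a polyprotic acid the predominant species crosses at each pKa: below pKa_n the protonated form dominates, above it the deprotonated form does. At pH = 11.3, the predominant species is HPO₄²⁻.

HPO₄²⁻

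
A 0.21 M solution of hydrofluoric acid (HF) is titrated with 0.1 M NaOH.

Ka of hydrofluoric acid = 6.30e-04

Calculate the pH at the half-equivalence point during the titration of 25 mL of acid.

At half-equivalence [HA] = [A⁻], so Henderson-Hasselbalch gives pH = pKa = -log(6.30e-04) = 3.20.

pH = pKa = 3.20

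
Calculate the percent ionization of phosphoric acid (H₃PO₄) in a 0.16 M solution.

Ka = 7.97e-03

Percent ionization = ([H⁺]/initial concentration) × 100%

Using Ka equilibrium: x² + Ka×x - Ka×C = 0. Solving: [H⁺] = 3.1947e-02. Percent = (3.1947e-02/0.16) × 100

Percent ionization = 20%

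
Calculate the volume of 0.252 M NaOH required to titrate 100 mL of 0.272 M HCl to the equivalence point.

At equivalence: moles acid = moles base. moles HCl = 0.272 × 100/1000 = 0.0272 mol. V_base = moles / 0.252 × 1000 = 107.9 mL.

V_{base} = 107.9 mL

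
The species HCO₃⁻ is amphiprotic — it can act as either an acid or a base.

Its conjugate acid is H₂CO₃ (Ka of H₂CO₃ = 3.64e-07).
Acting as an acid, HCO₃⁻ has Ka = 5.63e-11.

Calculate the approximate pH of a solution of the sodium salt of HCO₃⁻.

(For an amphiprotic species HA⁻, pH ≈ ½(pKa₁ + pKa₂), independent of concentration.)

pKa₁ = -log(3.64e-07) = 6.44; pKa₂ = -log(5.63e-11) = 10.25. For an amphiprotic species, pH ≈ ½(pKa₁ + pKa₂) = ½(6.44 + 10.25) = 8.34.

pH = 8.34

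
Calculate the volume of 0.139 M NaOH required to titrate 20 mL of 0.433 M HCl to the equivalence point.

At equivalence: moles acid = moles base. moles HCl = 0.433 × 20/1000 = 0.00866 mol. V_base = moles / 0.139 × 1000 = 62.3 mL.

V_{base} = 62.3 mL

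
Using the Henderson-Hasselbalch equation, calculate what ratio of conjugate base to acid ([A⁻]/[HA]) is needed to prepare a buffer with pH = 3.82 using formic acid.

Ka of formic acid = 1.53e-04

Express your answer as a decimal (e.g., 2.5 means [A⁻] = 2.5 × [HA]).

pKa = -log(1.53e-04) = 3.8153. pH = pKa + log([A⁻]/[HA]), so log([A⁻]/[HA]) = pH − pKa = 3.82 − 3.8153 = 0.0047. [A⁻]/[HA] = 10^(0.0047) = 1.01

[A⁻]/[HA] = 1.01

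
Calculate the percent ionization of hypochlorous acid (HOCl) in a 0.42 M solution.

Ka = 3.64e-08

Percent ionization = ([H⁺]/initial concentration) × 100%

Using Ka equilibrium: x² + Ka×x - Ka×C = 0. Solving: [H⁺] = 1.2363e-04. Percent = (1.2363e-04/0.42) × 100

Percent ionization = 0.0294%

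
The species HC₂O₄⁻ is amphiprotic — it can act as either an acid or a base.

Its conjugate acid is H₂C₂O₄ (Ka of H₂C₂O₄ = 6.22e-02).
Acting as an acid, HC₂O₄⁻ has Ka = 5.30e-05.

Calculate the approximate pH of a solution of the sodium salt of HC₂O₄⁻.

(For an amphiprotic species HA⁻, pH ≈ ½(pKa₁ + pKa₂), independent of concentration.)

pKa₁ = -log(6.22e-02) = 1.21; pKa₂ = -log(5.30e-05) = 4.28. For an amphiprotic species, pH ≈ ½(pKa₁ + pKa₂) = ½(1.21 + 4.28) = 2.74.

pH = 2.74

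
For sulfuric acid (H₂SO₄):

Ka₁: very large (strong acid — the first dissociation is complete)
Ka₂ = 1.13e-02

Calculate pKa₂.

pKa₂ = -log(Ka₂) = -log(1.13e-02) = 1.95.

pK_{a2} = 1.95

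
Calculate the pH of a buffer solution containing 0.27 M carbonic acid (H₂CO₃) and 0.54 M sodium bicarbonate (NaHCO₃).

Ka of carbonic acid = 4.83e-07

pKa = -log(4.83e-07) = 6.32. pH = pKa + log([A⁻]/[HA]) = 6.32 + log(0.54/0.27)

pH = 6.62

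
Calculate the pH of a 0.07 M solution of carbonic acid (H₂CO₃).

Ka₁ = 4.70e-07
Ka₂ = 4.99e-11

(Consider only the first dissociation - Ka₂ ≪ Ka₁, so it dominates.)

First dissociation dominates. From Ka₁ = [H⁺][HA⁻]/[H₂A], x² + Ka₁·x − Ka₁·C = 0 with C = 0.07 M and Ka₁ = 4.70e-07. Solving: [H⁺] = (−Ka₁ + √(Ka₁² + 4·Ka₁·C)) / 2 = 1.8115e-04 M. pH = -log(1.8115e-04) = 3.74.

pH = 3.74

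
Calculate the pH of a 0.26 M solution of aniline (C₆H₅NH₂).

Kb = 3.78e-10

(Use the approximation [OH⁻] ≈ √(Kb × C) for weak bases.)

[OH⁻] = √(Kb × C) = √(3.78e-10 × 0.26) = 9.9136e-06. pOH = 5.00, pH = 14 - pOH

pH = 9.00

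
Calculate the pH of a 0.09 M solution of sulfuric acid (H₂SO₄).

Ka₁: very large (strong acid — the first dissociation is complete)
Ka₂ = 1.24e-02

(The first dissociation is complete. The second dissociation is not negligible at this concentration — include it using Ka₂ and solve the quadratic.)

First dissociation is complete: [H⁺]₀ = [HSO₄⁻]₀ = C = 0.09 M. Second dissociation HSO₄⁻ ⇌ H⁺ + SO₄²⁻: let x = [SO₄²⁻]. Ka₂ = (C + x)·x / (C − x) = 1.24e-02 → x² + (C + Ka₂)·x − Ka₂·C = 0 → x² + 0.10240·x − 1.116e-03 = 0. x = (−0.10240 + √(0.10240² + 4 × 1.116e-03)) / 2 = 9.9346e-03 M. [H⁺] = C + x = 0.09 + 9.9346e-03 = 9.9935e-02 M. pH = -log(9.9935e-02) = 1.00.

pH = 1.00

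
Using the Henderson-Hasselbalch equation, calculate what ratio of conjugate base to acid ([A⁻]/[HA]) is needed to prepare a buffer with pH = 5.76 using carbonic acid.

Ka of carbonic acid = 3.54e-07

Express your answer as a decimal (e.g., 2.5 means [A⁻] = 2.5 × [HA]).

pKa = -log(3.54e-07) = 6.4510. pH = pKa + log([A⁻]/[HA]), so log([A⁻]/[HA]) = pH − pKa = 5.76 − 6.4510 = -0.6910. [A⁻]/[HA] = 10^(-0.6910) = 0.204

[A⁻]/[HA] = 0.204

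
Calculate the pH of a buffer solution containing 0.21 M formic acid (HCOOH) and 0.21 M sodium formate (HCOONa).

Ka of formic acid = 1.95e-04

pKa = -log(1.95e-04) = 3.71. pH = pKa + log([A⁻]/[HA]) = 3.71 + log(0.21/0.21)

pH = 3.71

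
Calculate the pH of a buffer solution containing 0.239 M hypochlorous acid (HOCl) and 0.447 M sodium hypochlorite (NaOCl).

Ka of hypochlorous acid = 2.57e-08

pKa = -log(2.57e-08) = 7.59. pH = pKa + log([A⁻]/[HA]) = 7.59 + log(0.447/0.239)

pH = 7.86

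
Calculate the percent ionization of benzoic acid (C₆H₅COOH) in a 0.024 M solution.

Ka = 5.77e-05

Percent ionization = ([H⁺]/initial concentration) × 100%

Using Ka equilibrium: x² + Ka×x - Ka×C = 0. Solving: [H⁺] = 1.1483e-03. Percent = (1.1483e-03/0.024) × 100

Percent ionization = 4.78%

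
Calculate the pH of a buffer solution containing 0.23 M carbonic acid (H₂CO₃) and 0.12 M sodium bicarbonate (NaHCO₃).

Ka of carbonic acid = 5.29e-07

pKa = -log(5.29e-07) = 6.28. pH = pKa + log([A⁻]/[HA]) = 6.28 + log(0.12/0.23)

pH = 5.99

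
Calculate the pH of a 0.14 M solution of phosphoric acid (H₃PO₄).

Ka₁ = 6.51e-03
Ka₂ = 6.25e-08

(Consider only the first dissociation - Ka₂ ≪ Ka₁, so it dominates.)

First dissociation dominates. From Ka₁ = [H⁺][HA⁻]/[H₂A], x² + Ka₁·x − Ka₁·C = 0 with C = 0.14 M and Ka₁ = 6.51e-03. Solving: [H⁺] = (−Ka₁ + √(Ka₁² + 4·Ka₁·C)) / 2 = 2.7109e-02 M. pH = -log(2.7109e-02) = 1.57.

pH = 1.57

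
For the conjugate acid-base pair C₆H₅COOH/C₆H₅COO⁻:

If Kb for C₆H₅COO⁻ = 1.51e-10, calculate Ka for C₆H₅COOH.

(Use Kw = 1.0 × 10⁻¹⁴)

For a conjugate pair Ka × Kb = Kw, so Ka = Kw/Kb = 1.0 × 10⁻¹⁴ / 1.51e-10 = 6.62e-05.

K_a = 6.62e-05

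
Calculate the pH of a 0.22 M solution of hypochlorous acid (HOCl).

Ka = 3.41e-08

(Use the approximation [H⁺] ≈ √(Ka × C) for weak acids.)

[H⁺] = √(Ka × C) = √(3.41e-08 × 0.22) = 8.6614e-05. pH = -log(8.6614e-05)

pH = 4.06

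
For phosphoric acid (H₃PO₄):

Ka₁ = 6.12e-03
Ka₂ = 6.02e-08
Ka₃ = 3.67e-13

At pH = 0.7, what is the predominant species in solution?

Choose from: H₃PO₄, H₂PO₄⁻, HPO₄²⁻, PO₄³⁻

pKa₁ = 2.21, pKa₂ = 7.22, pKa₃ = 12.44. For a polyprotic acid the predominant species crosses at each pKa: below pKa_n the protonated form dominates, above it the deprotonated form does. At pH = 0.7, the predominant species is H₃PO₄.

H₃PO₄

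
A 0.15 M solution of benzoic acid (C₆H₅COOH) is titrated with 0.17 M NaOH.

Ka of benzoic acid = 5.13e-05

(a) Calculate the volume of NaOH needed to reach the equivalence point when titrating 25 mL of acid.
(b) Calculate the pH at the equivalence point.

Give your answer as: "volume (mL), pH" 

moles acid = 0.15 × 25/1000 = 0.00375 mol; V_base = moles/0.17 × 1000 = 22.1 mL. At equivalence only the conjugate base is present: [A⁻] = 0.00375/0.047 = 7.9687e-02 M. Kb = Kw/Ka = 1.95e-10; [OH⁻] = √(Kb × [A⁻]) = 3.9413e-06; pOH = 5.40; pH = 14 - pOH = 8.60.

V = 22.1 mL, pH = 8.60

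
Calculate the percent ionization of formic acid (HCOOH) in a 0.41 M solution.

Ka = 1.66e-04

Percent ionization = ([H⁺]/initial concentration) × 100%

Using Ka equilibrium: x² + Ka×x - Ka×C = 0. Solving: [H⁺] = 8.1673e-03. Percent = (8.1673e-03/0.41) × 100

Percent ionization = 1.99%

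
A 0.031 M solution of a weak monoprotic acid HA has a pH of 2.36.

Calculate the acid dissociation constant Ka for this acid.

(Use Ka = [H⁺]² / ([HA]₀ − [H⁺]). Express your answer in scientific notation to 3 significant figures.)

[H⁺] = 10^(−pH) = 10^(−2.36) = 4.365e-03 M. For HA ⇌ H⁺ + A⁻, Ka = [H⁺][A⁻]/[HA] = [H⁺]² / ([HA]₀ − [H⁺]) = (4.365e-03)² / (0.031 − 4.365e-03) = 7.15e-04.

K_a = 7.15e-04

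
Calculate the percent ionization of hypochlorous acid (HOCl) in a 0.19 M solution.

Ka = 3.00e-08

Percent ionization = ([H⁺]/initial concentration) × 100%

Using Ka equilibrium: x² + Ka×x - Ka×C = 0. Solving: [H⁺] = 7.5483e-05. Percent = (7.5483e-05/0.19) × 100

Percent ionization = 0.0397%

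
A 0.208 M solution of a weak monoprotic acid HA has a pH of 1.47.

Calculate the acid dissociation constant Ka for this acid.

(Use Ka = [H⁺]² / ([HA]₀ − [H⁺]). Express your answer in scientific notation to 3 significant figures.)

[H⁺] = 10^(−pH) = 10^(−1.47) = 3.388e-02 M. For HA ⇌ H⁺ + A⁻, Ka = [H⁺][A⁻]/[HA] = [H⁺]² / ([HA]₀ − [H⁺]) = (3.388e-02)² / (0.208 − 3.388e-02) = 6.59e-03.

K_a = 6.59e-03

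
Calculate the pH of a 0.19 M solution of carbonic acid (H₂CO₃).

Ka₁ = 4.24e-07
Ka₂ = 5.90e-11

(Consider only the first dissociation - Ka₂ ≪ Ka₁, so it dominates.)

First dissociation dominates. From Ka₁ = [H⁺][HA⁻]/[H₂A], x² + Ka₁·x − Ka₁·C = 0 with C = 0.19 M and Ka₁ = 4.24e-07. Solving: [H⁺] = (−Ka₁ + √(Ka₁² + 4·Ka₁·C)) / 2 = 2.8362e-04 M. pH = -log(2.8362e-04) = 3.55.

pH = 3.55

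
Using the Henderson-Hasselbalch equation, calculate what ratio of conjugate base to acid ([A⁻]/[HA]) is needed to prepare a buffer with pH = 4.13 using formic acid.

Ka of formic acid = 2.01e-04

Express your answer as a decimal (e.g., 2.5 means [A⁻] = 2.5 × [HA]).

pKa = -log(2.01e-04) = 3.6968. pH = pKa + log([A⁻]/[HA]), so log([A⁻]/[HA]) = pH − pKa = 4.13 − 3.6968 = 0.4332. [A⁻]/[HA] = 10^(0.4332) = 2.71

[A⁻]/[HA] = 2.71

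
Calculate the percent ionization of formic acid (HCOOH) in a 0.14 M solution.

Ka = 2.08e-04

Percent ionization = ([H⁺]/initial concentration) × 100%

Using Ka equilibrium: x² + Ka×x - Ka×C = 0. Solving: [H⁺] = 5.2933e-03. Percent = (5.2933e-03/0.14) × 100

Percent ionization = 3.78%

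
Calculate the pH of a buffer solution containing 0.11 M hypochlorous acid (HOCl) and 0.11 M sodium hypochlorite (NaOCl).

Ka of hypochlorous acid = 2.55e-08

pKa = -log(2.55e-08) = 7.59. pH = pKa + log([A⁻]/[HA]) = 7.59 + log(0.11/0.11)

pH = 7.59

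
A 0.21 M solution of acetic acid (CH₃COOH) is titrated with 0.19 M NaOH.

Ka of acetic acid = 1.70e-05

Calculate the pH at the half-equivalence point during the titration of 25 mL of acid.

At half-equivalence [HA] = [A⁻], so Henderson-Hasselbalch gives pH = pKa = -log(1.70e-05) = 4.77.

pH = pKa = 4.77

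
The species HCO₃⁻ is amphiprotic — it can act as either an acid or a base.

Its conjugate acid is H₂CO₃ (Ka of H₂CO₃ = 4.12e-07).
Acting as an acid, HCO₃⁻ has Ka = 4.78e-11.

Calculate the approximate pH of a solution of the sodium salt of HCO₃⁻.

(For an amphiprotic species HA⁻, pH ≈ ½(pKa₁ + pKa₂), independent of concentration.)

pKa₁ = -log(4.12e-07) = 6.39; pKa₂ = -log(4.78e-11) = 10.32. For an amphiprotic species, pH ≈ ½(pKa₁ + pKa₂) = ½(6.39 + 10.32) = 8.35.

pH = 8.35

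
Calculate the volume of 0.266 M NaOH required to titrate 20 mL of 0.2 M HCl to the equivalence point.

At equivalence: moles acid = moles base. moles HCl = 0.2 × 20/1000 = 0.004 mol. V_base = moles / 0.266 × 1000 = 15.0 mL.

V_{base} = 15.0 mL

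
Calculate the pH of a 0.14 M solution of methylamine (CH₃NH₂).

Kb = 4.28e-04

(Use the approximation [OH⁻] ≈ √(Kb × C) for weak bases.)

[OH⁻] = √(Kb × C) = √(4.28e-04 × 0.14) = 7.7408e-03. pOH = 2.11, pH = 14 - pOH

pH = 11.89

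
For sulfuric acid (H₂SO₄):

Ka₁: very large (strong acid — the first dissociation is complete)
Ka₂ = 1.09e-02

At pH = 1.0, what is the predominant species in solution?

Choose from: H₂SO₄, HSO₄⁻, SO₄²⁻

The first dissociation is complete, so H₂SO₄ itself is never the predominant species in water; pKa₂ = -log(1.09e-02) = 1.96. For a polyprotic acid the predominant species crosses at each pKa: below pKa_n the protonated form dominates, above it the deprotonated form does. At pH = 1.0, the predominant species is HSO₄⁻.

HSO₄⁻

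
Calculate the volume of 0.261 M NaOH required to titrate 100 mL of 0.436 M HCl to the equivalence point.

At equivalence: moles acid = moles base. moles HCl = 0.436 × 100/1000 = 0.0436 mol. V_base = moles / 0.261 × 1000 = 167.0 mL.

V_{base} = 167.0 mL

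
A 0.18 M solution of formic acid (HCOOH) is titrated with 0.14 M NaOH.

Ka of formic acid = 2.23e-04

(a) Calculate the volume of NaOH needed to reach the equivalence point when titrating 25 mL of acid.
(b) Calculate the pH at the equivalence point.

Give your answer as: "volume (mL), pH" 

moles acid = 0.18 × 25/1000 = 0.0045 mol; V_base = moles/0.14 × 1000 = 32.1 mL. At equivalence only the conjugate base is present: [A⁻] = 0.0045/0.057 = 7.8750e-02 M. Kb = Kw/Ka = 4.48e-11; [OH⁻] = √(Kb × [A⁻]) = 1.8792e-06; pOH = 5.73; pH = 14 - pOH = 8.27.

V = 32.1 mL, pH = 8.27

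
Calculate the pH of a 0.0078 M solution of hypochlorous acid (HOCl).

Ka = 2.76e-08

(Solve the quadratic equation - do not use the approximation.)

x² + Ka×x - Ka×C = 0. Using quadratic formula: [H⁺] = 1.4659e-05

pH = 4.83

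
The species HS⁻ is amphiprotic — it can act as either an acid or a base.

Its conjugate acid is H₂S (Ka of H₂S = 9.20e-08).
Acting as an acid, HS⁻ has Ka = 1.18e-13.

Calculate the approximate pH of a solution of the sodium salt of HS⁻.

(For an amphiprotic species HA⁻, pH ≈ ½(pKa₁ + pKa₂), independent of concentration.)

pKa₁ = -log(9.20e-08) = 7.04; pKa₂ = -log(1.18e-13) = 12.93. For an amphiprotic species, pH ≈ ½(pKa₁ + pKa₂) = ½(7.04 + 12.93) = 9.98.

pH = 9.98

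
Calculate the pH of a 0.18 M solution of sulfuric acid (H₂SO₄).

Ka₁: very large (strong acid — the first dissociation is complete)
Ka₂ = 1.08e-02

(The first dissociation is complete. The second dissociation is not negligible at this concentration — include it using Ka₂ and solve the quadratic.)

First dissociation is complete: [H⁺]₀ = [HSO₄⁻]₀ = C = 0.18 M. Second dissociation HSO₄⁻ ⇌ H⁺ + SO₄²⁻: let x = [SO₄²⁻]. Ka₂ = (C + x)·x / (C − x) = 1.08e-02 → x² + (C + Ka₂)·x − Ka₂·C = 0 → x² + 0.19080·x − 1.944e-03 = 0. x = (−0.19080 + √(0.19080² + 4 × 1.944e-03)) / 2 = 9.6960e-03 M. [H⁺] = C + x = 0.18 + 9.6960e-03 = 1.8970e-01 M. pH = -log(1.8970e-01) = 0.72.

pH = 0.72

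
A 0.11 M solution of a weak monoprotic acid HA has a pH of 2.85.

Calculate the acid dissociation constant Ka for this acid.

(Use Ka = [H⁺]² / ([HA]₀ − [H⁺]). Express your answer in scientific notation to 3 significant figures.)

[H⁺] = 10^(−pH) = 10^(−2.85) = 1.413e-03 M. For HA ⇌ H⁺ + A⁻, Ka = [H⁺][A⁻]/[HA] = [H⁺]² / ([HA]₀ − [H⁺]) = (1.413e-03)² / (0.11 − 1.413e-03) = 1.84e-05.

K_a = 1.84e-05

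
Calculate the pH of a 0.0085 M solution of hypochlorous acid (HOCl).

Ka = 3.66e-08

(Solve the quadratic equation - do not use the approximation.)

x² + Ka×x - Ka×C = 0. Using quadratic formula: [H⁺] = 1.7620e-05

pH = 4.75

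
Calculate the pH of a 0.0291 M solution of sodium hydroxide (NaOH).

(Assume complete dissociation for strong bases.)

[OH⁻] = 0.0291 M for strong base. pOH = -log[OH⁻] = 1.54, pH = 14 - pOH

pH = 12.46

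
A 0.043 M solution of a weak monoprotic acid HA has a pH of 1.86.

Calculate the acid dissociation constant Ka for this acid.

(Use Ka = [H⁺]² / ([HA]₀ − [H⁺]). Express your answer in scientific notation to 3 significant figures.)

[H⁺] = 10^(−pH) = 10^(−1.86) = 1.380e-02 M. For HA ⇌ H⁺ + A⁻, Ka = [H⁺][A⁻]/[HA] = [H⁺]² / ([HA]₀ − [H⁺]) = (1.380e-02)² / (0.043 − 1.380e-02) = 6.53e-03.

K_a = 6.53e-03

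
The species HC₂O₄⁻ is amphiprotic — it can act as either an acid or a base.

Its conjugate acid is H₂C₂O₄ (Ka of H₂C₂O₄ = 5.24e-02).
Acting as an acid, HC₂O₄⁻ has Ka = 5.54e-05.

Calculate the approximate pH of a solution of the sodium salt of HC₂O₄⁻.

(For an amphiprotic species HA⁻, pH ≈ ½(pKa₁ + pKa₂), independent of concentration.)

pKa₁ = -log(5.24e-02) = 1.28; pKa₂ = -log(5.54e-05) = 4.26. For an amphiprotic species, pH ≈ ½(pKa₁ + pKa₂) = ½(1.28 + 4.26) = 2.77.

pH = 2.77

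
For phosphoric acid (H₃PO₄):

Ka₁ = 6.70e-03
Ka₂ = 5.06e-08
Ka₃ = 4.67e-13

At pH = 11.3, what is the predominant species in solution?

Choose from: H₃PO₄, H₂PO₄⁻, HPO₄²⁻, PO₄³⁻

pKa₁ = 2.17, pKa₂ = 7.30, pKa₃ = 12.33. For a polyprotic acid the predominant species crosses at each pKa: below pKa_n the protonated form dominates, above it the deprotonated form does. At pH = 11.3, the predominant species is HPO₄²⁻.

HPO₄²⁻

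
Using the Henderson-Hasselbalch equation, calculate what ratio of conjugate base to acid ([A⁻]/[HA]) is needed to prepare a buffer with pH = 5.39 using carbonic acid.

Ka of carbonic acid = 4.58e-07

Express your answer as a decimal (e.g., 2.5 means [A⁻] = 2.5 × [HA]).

pKa = -log(4.58e-07) = 6.3391. pH = pKa + log([A⁻]/[HA]), so log([A⁻]/[HA]) = pH − pKa = 5.39 − 6.3391 = -0.9491. [A⁻]/[HA] = 10^(-0.9491) = 0.112

[A⁻]/[HA] = 0.112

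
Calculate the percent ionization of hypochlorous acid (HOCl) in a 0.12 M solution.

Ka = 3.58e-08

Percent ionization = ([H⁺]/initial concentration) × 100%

Using Ka equilibrium: x² + Ka×x - Ka×C = 0. Solving: [H⁺] = 6.5526e-05. Percent = (6.5526e-05/0.12) × 100

Percent ionization = 0.0546%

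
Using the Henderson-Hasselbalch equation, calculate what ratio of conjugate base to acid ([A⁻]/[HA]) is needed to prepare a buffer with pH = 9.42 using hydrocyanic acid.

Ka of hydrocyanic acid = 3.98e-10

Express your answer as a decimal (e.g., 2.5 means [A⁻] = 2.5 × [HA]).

pKa = -log(3.98e-10) = 9.4001. pH = pKa + log([A⁻]/[HA]), so log([A⁻]/[HA]) = pH − pKa = 9.42 − 9.4001 = 0.0199. [A⁻]/[HA] = 10^(0.0199) = 1.05

[A⁻]/[HA] = 1.05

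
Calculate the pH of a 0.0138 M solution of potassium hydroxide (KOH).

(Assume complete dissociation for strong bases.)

[OH⁻] = 0.0138 M for strong base. pOH = -log[OH⁻] = 1.86, pH = 14 - pOH

pH = 12.14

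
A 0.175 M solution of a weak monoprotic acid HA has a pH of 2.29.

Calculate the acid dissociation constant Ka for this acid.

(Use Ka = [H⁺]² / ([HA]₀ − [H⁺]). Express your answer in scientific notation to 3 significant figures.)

[H⁺] = 10^(−pH) = 10^(−2.29) = 5.129e-03 M. For HA ⇌ H⁺ + A⁻, Ka = [H⁺][A⁻]/[HA] = [H⁺]² / ([HA]₀ − [H⁺]) = (5.129e-03)² / (0.175 − 5.129e-03) = 1.55e-04.

K_a = 1.55e-04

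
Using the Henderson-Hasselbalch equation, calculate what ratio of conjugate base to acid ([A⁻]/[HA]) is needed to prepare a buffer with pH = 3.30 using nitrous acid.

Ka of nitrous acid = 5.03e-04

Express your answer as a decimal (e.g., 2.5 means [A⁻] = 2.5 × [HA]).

pKa = -log(5.03e-04) = 3.2984. pH = pKa + log([A⁻]/[HA]), so log([A⁻]/[HA]) = pH − pKa = 3.30 − 3.2984 = 0.0016. [A⁻]/[HA] = 10^(0.0016) = 1.00

[A⁻]/[HA] = 1.00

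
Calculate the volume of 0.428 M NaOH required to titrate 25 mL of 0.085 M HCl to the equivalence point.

At equivalence: moles acid = moles base. moles HCl = 0.085 × 25/1000 = 0.002125 mol. V_base = moles / 0.428 × 1000 = 5.0 mL.

V_{base} = 5.0 mL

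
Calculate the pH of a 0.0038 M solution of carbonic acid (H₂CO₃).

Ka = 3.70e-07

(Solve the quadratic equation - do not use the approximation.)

x² + Ka×x - Ka×C = 0. Using quadratic formula: [H⁺] = 3.7312e-05

pH = 4.43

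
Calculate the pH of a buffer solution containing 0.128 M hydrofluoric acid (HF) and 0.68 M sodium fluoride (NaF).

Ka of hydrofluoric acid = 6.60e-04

pKa = -log(6.60e-04) = 3.18. pH = pKa + log([A⁻]/[HA]) = 3.18 + log(0.68/0.128)

pH = 3.91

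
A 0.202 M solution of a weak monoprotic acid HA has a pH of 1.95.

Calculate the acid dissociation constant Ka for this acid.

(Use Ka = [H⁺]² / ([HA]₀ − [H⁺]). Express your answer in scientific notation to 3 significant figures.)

[H⁺] = 10^(−pH) = 10^(−1.95) = 1.122e-02 M. For HA ⇌ H⁺ + A⁻, Ka = [H⁺][A⁻]/[HA] = [H⁺]² / ([HA]₀ − [H⁺]) = (1.122e-02)² / (0.202 − 1.122e-02) = 6.60e-04.

K_a = 6.60e-04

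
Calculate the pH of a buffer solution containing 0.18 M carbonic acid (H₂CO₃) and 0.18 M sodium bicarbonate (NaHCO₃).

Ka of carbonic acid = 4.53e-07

pKa = -log(4.53e-07) = 6.34. pH = pKa + log([A⁻]/[HA]) = 6.34 + log(0.18/0.18)

pH = 6.34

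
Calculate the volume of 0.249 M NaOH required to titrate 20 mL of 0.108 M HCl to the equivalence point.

At equivalence: moles acid = moles base. moles HCl = 0.108 × 20/1000 = 0.00216 mol. V_base = moles / 0.249 × 1000 = 8.7 mL.

V_{base} = 8.7 mL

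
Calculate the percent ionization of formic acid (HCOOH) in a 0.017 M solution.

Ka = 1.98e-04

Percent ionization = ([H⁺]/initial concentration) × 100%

Using Ka equilibrium: x² + Ka×x - Ka×C = 0. Solving: [H⁺] = 1.7383e-03. Percent = (1.7383e-03/0.017) × 100

Percent ionization = 10.2%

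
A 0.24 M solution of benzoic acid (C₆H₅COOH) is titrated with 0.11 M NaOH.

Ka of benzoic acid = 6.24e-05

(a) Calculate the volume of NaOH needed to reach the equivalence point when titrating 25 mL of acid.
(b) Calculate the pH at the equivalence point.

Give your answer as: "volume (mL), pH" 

moles acid = 0.24 × 25/1000 = 0.006 mol; V_base = moles/0.11 × 1000 = 54.5 mL. At equivalence only the conjugate base is present: [A⁻] = 0.006/0.080 = 7.5429e-02 M. Kb = Kw/Ka = 1.60e-10; [OH⁻] = √(Kb × [A⁻]) = 3.4768e-06; pOH = 5.46; pH = 14 - pOH = 8.54.

V = 54.5 mL, pH = 8.54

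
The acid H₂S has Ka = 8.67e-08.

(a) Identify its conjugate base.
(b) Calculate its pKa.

(a) The conjugate base is formed by removing one H⁺ from H₂S, giving HS⁻. (b) pKa = -log(Ka) = -log(8.67e-08) = 7.06.

Conjugate base: HS⁻; pK_a = 7.06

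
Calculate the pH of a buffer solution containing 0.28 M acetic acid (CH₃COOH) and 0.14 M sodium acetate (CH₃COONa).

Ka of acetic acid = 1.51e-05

pKa = -log(1.51e-05) = 4.82. pH = pKa + log([A⁻]/[HA]) = 4.82 + log(0.14/0.28)

pH = 4.52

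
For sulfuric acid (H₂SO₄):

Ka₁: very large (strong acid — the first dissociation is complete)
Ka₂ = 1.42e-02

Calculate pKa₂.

pKa₂ = -log(Ka₂) = -log(1.42e-02) = 1.85.

pK_{a2} = 1.85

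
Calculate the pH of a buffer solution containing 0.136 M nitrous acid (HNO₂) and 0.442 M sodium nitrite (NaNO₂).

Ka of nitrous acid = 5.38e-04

pKa = -log(5.38e-04) = 3.27. pH = pKa + log([A⁻]/[HA]) = 3.27 + log(0.442/0.136)

pH = 3.78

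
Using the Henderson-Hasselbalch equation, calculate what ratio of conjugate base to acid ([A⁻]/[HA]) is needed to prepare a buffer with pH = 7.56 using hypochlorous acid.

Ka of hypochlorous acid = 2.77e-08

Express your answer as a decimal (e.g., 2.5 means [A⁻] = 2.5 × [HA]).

pKa = -log(2.77e-08) = 7.5575. pH = pKa + log([A⁻]/[HA]), so log([A⁻]/[HA]) = pH − pKa = 7.56 − 7.5575 = 0.0025. [A⁻]/[HA] = 10^(0.0025) = 1.01

[A⁻]/[HA] = 1.01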